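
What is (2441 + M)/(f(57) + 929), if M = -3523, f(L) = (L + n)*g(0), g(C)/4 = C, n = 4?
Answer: -1082/929 ≈ -1.1647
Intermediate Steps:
g(C) = 4*C
f(L) = 0 (f(L) = (L + 4)*(4*0) = (4 + L)*0 = 0)
(2441 + M)/(f(57) + 929) = (2441 - 3523)/(0 + 929) = -1082/929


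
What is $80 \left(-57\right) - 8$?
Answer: $-4568$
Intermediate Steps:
$80 \left(-57\right) - 8 = -4560 + \left(-18 + 10\right) = -4560 - 8 = -4568$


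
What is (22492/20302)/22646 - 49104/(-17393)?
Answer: 5644100414231/1999147471789 ≈ 2.8233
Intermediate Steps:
(22492/20302)/22646 - 49104/(-17393) = (22492*(1/20302))*(1/22646) - 49104*(-1/17393) = (11246/10151)*(1/22646) + 49104/17393 = 5623/114939773 + 49104/17393 = 5644100414231/1999147471789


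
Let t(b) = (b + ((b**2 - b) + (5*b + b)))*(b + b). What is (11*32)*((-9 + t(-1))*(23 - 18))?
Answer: 1760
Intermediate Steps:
t(b) = 2*b*(b**2 + 6*b) (t(b) = (b + ((b**2 - b) + 6*b))*(2*b) = (b + (b**2 + 5*b))*(2*b) = (b**2 + 6*b)*(2*b) = 2*b*(b**2 + 6*b))
(11*32)*((-9 + t(-1))*(23 - 18)) = (11*32)*((-9 + 2*(-1)**2*(6 - 1))*(23 - 18)) = 352*((-9 + 2*1*5)*5) = 352*((-9 + 10)*5) = 352*(1*5) = 352*5 = 1760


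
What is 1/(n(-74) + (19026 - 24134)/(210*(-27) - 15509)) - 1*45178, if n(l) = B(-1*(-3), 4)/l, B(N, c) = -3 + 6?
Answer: -14204880744/314455 ≈ -45173.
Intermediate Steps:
B(N, c) = 3
n(l) = 3/l
1/(n(-74) + (19026 - 24134)/(210*(-27) - 15509)) - 1*45178 = 1/(3/(-74) + (19026 - 24134)/(210*(-27) - 15509)) - 1*45178 = 1/(3*(-1/74) - 5108/(-5670 - 15509)) - 45178 = 1/(-3/74 - 5108/(-21179)) - 45178 = 1/(-3/74 - 5108*(-1/21179)) - 45178 = 1/(-3/74 + 5108/21179) - 45178 = 1/(314455/1567246) - 45178 = 1567246/314455 - 45178 = -14204880744/314455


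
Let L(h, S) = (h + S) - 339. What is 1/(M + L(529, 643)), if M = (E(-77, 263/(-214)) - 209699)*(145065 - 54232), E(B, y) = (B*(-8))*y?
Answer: -107/2045449798770 ≈ -5.2311e-11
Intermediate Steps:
E(B, y) = -8*B*y (E(B, y) = (-8*B)*y = -8*B*y)
L(h, S) = -339 + S + h (L(h, S) = (S + h) - 339 = -339 + S + h)
M = -2045449887901/107 (M = (-8*(-77)*263/(-214) - 209699)*(145065 - 54232) = (-8*(-77)*263*(-1/214) - 209699)*90833 = (-8*(-77)*(-263/214) - 209699)*90833 = (-81004/107 - 209699)*90833 = -22518797/107*90833 = -2045449887901/107 ≈ -1.9116e+10)
1/(M + L(529, 643)) = 1/(-2045449887901/107 + (-339 + 643 + 529)) = 1/(-2045449887901/107 + 833) = 1/(-2045449798770/107) = -107/2045449798770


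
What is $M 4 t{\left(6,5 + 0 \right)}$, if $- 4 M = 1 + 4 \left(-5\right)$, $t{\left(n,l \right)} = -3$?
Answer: $-57$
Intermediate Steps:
$M = \frac{19}{4}$ ($M = - \frac{1 + 4 \left(-5\right)}{4} = - \frac{1 - 20}{4} = \left(- \frac{1}{4}\right) \left(-19\right) = \frac{19}{4} \approx 4.75$)
$M 4 t{\left(6,5 + 0 \right)} = \frac{19}{4} \cdot 4 \left(-3\right) = 19 \left(-3\right) = -57$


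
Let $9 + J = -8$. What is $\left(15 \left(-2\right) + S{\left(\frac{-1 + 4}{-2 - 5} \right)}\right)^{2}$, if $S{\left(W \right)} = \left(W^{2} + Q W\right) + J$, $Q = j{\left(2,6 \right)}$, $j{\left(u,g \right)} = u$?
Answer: $\frac{5456896}{2401} \approx 2272.8$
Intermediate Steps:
$J = -17$ ($J = -9 - 8 = -17$)
$Q = 2$
$S{\left(W \right)} = -17 + W^{2} + 2 W$ ($S{\left(W \right)} = \left(W^{2} + 2 W\right) - 17 = -17 + W^{2} + 2 W$)
$\left(15 \left(-2\right) + S{\left(\frac{-1 + 4}{-2 - 5} \right)}\right)^{2} = \left(15 \left(-2\right) + \left(-17 + \left(\frac{-1 + 4}{-2 - 5}\right)^{2} + 2 \frac{-1 + 4}{-2 - 5}\right)\right)^{2} = \left(-30 + \left(-17 + \left(\frac{3}{-7}\right)^{2} + 2 \frac{3}{-7}\right)\right)^{2} = \left(-30 + \left(-17 + \left(3 \left(- \frac{1}{7}\right)\right)^{2} + 2 \cdot 3 \left(- \frac{1}{7}\right)\right)\right)^{2} = \left(-30 + \left(-17 + \left(- \frac{3}{7}\right)^{2} + 2 \left(- \frac{3}{7}\right)\right)\right)^{2} = \left(-30 - \frac{866}{49}\right)^{2} = \left(- \frac{2336}{49}\right)^{2} = \frac{5456896}{2401}$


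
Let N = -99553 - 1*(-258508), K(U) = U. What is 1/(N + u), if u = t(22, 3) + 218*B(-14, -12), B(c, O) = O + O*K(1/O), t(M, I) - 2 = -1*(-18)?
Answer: 1/156577 ≈ 6.3866e-6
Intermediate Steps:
t(M, I) = 20 (t(M, I) = 2 - 1*(-18) = 2 + 18 = 20)
B(c, O) = 1 + O (B(c, O) = O + O/O = O + 1 = 1 + O)
N = 158955 (N = -99553 + 258508 = 158955)
u = -2378 (u = 20 + 218*(1 - 12) = 20 + 218*(-11) = 20 - 2398 = -2378)
1/(N + u) = 1/(158955 - 2378) = 1/156577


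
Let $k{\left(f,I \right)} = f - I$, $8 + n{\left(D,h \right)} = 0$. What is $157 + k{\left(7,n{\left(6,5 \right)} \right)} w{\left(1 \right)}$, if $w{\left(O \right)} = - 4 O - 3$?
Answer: $52$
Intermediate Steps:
$w{\left(O \right)} = -3 - 4 O$
$n{\left(D,h \right)} = -8$ ($n{\left(D,h \right)} = -8 + 0 = -8$)
$157 + k{\left(7,n{\left(6,5 \right)} \right)} w{\left(1 \right)} = 157 + \left(7 - -8\right) \left(-3 - 4\right) = 157 + \left(7 + 8\right) \left(-3 - 4\right) = 157 + 15 \left(-7\right) = 157 - 105 = 52$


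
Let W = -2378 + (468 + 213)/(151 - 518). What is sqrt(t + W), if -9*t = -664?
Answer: 5*I*sqrt(111817193)/1101 ≈ 48.022*I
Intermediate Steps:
t = 664/9 (t = -1/9*(-664) = 664/9 ≈ 73.778)
W = -873407/367 (W = -2378 + 681/(-367) = -2378 + 681*(-1/367) = -2378 - 681/367 = -873407/367 ≈ -2379.9)
sqrt(t + W) = sqrt(664/9 - 873407/367) = sqrt(-7616975/3303) = 5*I*sqrt(111817193)/1101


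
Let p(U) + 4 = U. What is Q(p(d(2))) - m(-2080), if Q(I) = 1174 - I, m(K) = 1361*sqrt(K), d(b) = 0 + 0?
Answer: 1178 - 5444*I*sqrt(130) ≈ 1178.0 - 62071.0*I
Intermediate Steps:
d(b) = 0
p(U) = -4 + U
Q(p(d(2))) - m(-2080) = (1174 - (-4 + 0)) - 1361*sqrt(-2080) = (1174 - 1*(-4)) - 1361*4*I*sqrt(130) = (1174 + 4) - 5444*I*sqrt(130) = 1178 - 5444*I*sqrt(130)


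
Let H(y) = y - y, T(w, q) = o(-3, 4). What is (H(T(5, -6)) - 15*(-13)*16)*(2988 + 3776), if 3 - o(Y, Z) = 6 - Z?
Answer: 21103680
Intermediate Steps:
o(Y, Z) = -3 + Z (o(Y, Z) = 3 - (6 - Z) = 3 + (-6 + Z) = -3 + Z)
T(w, q) = 1 (T(w, q) = -3 + 4 = 1)
H(y) = 0
(H(T(5, -6)) - 15*(-13)*16)*(2988 + 3776) = (0 - 15*(-13)*16)*(2988 + 3776) = (0 + 195*16)*6764 = (0 + 3120)*6764 = 3120*6764 = 21103680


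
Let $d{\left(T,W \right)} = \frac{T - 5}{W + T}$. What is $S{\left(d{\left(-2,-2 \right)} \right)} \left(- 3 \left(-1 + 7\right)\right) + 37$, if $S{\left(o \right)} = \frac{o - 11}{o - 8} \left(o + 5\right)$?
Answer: $- \frac{7141}{50} \approx -142.82$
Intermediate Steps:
$d{\left(T,W \right)} = \frac{-5 + T}{T + W}$
$S{\left(o \right)} = \frac{\left(-11 + o\right) \left(5 + o\right)}{-8 + o}$ ($S{\left(o \right)} = \frac{-11 + o}{-8 + o} \left(5 + o\right) = \frac{\left(-11 + o\right) \left(5 + o\right)}{-8 + o}$)
$S{\left(d{\left(-2,-2 \right)} \right)} \left(- 3 \left(-1 + 7\right)\right) + 37 = \frac{-55 + \left(\frac{-5 - 2}{-2 - 2}\right)^{2} - 6 \frac{-5 - 2}{-2 - 2}}{-8 + \frac{-5 - 2}{-2 - 2}} \left(- 3 \left(-1 + 7\right)\right) + 37 = \frac{-55 + \left(\frac{1}{-4} \left(-7\right)\right)^{2} - 6 \frac{1}{-4} \left(-7\right)}{-8 + \frac{1}{-4} \left(-7\right)} \left(\left(-3\right) 6\right) + 37 = \frac{-55 + \left(\left(- \frac{1}{4}\right) \left(-7\right)\right)^{2} - 6 \left(\left(- \frac{1}{4}\right) \left(-7\right)\right)}{-8 - - \frac{7}{4}} \left(-18\right) + 37 = \frac{-55 + \left(\frac{7}{4}\right)^{2} - \frac{21}{2}}{-8 + \frac{7}{4}} \left(-18\right) + 37 = \frac{-55 + \frac{49}{16} - \frac{21}{2}}{- \frac{25}{4}} \left(-18\right) + 37 = \left(- \frac{4}{25}\right) \left(- \frac{999}{16}\right) \left(-18\right) + 37 = \frac{999}{100} \left(-18\right) + 37 = - \frac{8991}{50} + 37 = - \frac{7141}{50}$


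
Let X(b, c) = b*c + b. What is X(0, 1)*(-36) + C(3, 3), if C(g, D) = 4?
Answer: 4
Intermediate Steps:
X(b, c) = b + b*c
X(0, 1)*(-36) + C(3, 3) = (0*(1 + 1))*(-36) + 4 = (0*2)*(-36) + 4 = 0*(-36) + 4 = 0 + 4 = 4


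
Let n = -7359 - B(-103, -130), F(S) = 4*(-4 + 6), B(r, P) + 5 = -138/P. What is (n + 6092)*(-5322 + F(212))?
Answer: 436274086/65 ≈ 6.7119e+6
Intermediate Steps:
B(r, P) = -5 - 138/P
F(S) = 8 (F(S) = 4*2 = 8)
n = -478079/65 (n = -7359 - (-5 - 138/(-130)) = -7359 - (-5 - 138*(-1/130)) = -7359 - (-5 + 69/65) = -7359 - 1*(-256/65) = -7359 + 256/65 = -478079/65 ≈ -7355.1)
(n + 6092)*(-5322 + F(212)) = (-478079/65 + 6092)*(-5322 + 8) = -82099/65*(-5314) = 436274086/65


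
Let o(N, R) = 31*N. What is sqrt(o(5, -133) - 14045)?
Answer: I*sqrt(13890) ≈ 117.86*I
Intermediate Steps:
sqrt(o(5, -133) - 14045) = sqrt(31*5 - 14045) = sqrt(155 - 14045) = sqrt(-13890) = I*sqrt(13890)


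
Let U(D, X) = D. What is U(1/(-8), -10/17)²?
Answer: 1/64 ≈ 0.015625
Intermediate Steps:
U(1/(-8), -10/17)² = (1/(-8))² = (-⅛)² = 1/64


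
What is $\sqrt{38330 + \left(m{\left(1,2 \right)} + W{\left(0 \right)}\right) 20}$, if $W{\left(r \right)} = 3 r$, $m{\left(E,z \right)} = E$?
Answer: $5 \sqrt{1534} \approx 195.83$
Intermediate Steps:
$\sqrt{38330 + \left(m{\left(1,2 \right)} + W{\left(0 \right)}\right) 20} = \sqrt{38330 + \left(1 + 3 \cdot 0\right) 20} = \sqrt{38330 + \left(1 + 0\right) 20} = \sqrt{38330 + 1 \cdot 20} = \sqrt{38330 + 20} = \sqrt{38350} = 5 \sqrt{1534}$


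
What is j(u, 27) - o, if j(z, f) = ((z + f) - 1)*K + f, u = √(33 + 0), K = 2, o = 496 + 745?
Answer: -1162 + 2*√33 ≈ -1150.5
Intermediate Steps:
o = 1241
u = √33 ≈ 5.7446
j(z, f) = -2 + 2*z + 3*f (j(z, f) = ((z + f) - 1)*2 + f = ((f + z) - 1)*2 + f = (-1 + f + z)*2 + f = (-2 + 2*f + 2*z) + f = -2 + 2*z + 3*f)
j(u, 27) - o = (-2 + 2*√33 + 3*27) - 1*1241 = (-2 + 2*√33 + 81) - 1241 = (79 + 2*√33) - 1241 = -1162 + 2*√33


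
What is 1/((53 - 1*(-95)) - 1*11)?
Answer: 1/137 ≈ 0.0072993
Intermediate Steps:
1/((53 - 1*(-95)) - 1*11) = 1/((53 + 95) - 11) = 1/(148 - 11) = 1/137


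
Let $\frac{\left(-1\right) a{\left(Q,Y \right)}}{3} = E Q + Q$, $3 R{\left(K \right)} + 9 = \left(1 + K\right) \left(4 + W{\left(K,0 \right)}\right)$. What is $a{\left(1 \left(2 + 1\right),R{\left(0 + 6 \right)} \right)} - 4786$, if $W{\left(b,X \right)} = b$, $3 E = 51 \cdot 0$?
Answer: $-4795$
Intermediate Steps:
$E = 0$ ($E = \frac{51 \cdot 0}{3} = \frac{1}{3} \cdot 0 = 0$)
$R{\left(K \right)} = -3 + \frac{\left(1 + K\right) \left(4 + K\right)}{3}$
$a{\left(Q,Y \right)} = - 3 Q$ ($a{\left(Q,Y \right)} = - 3 \left(0 Q + Q\right) = - 3 \left(0 + Q\right) = - 3 Q$)
$a{\left(1 \left(2 + 1\right),R{\left(0 + 6 \right)} \right)} - 4786 = - 3 \cdot 1 \left(2 + 1\right) - 4786 = - 3 \cdot 1 \cdot 3 - 4786 = \left(-3\right) 3 - 4786 = -9 - 4786 = -4795$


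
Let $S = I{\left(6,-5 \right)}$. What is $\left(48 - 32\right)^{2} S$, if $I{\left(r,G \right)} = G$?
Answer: $-1280$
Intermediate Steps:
$S = -5$
$\left(48 - 32\right)^{2} S = \left(48 - 32\right)^{2} \left(-5\right) = 16^{2} \left(-5\right) = 256 \left(-5\right) = -1280$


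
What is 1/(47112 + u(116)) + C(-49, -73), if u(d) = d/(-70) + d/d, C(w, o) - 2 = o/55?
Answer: 61011114/90689335 ≈ 0.67275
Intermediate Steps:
C(w, o) = 2 + o/55
u(d) = 1 - d/70 (u(d) = d*(-1/70) + 1 = -d/70 + 1 = 1 - d/70)
1/(47112 + u(116)) + C(-49, -73) = 1/(47112 + (1 - 1/70*116)) + (2 + (1/55)*(-73)) = 1/(47112 + (1 - 58/35)) + (2 - 73/55) = 1/(47112 - 23/35) + 37/55 = 1/(1648897/35) + 37/55 = 35/1648897 + 37/55 = 61011114/90689335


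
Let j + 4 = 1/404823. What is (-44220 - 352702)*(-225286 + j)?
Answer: 36200307945846818/404823 ≈ 8.9423e+10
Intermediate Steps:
j = -1619291/404823 (j = -4 + 1/404823 = -1619291/404823 ≈ -4.0000)
(-44220 - 352702)*(-225286 + j) = (-44220 - 352702)*(-225286 - 1619291/404823) = -396922*(-91202573669/404823) = 36200307945846818/404823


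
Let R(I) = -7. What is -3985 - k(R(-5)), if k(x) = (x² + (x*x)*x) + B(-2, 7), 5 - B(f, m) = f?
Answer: -3698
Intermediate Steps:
B(f, m) = 5 - f
k(x) = 7 + x² + x³ (k(x) = (x² + (x*x)*x) + (5 - 1*(-2)) = (x² + x²*x) + (5 + 2) = (x² + x³) + 7 = 7 + x² + x³)
-3985 - k(R(-5)) = -3985 - (7 + (-7)² + (-7)³) = -3985 - (7 + 49 - 343) = -3985 - 1*(-287) = -3985 + 287 = -3698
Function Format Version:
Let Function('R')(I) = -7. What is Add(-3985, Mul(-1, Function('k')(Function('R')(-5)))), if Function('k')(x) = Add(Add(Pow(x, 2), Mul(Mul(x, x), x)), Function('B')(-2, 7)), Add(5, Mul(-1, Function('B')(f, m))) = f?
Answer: -3698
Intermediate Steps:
Function('B')(f, m) = Add(5, Mul(-1, f))
Function('k')(x) = Add(7, Pow(x, 2), Pow(x, 3)) (Function('k')(x) = Add(Add(Pow(x, 2), Mul(Mul(x, x), x)), Add(5, Mul(-1, -2))) = Add(Add(Pow(x, 2), Mul(Pow(x, 2), x)), Add(5, 2)) = Add(Add(Pow(x, 2), Pow(x, 3)), 7) = Add(7, Pow(x, 2), Pow(x, 3)))
Add(-3985, Mul(-1, Function('k')(Function('R')(-5)))) = Add(-3985, Mul(-1, Add(7, Pow(-7, 2), Pow(-7, 3)))) = Add(-3985, Mul(-1, Add(7, 49, -343))) = Add(-3985, Mul(-1, -287)) = Add(-3985, 287) = -3698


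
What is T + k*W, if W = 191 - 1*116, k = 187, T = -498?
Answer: 13527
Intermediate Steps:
W = 75 (W = 191 - 116 = 75)
T + k*W = -498 + 187*75 = -498 + 14025 = 13527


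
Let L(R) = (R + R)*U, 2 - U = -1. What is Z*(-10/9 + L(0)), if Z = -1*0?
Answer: 0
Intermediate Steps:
U = 3 (U = 2 - 1*(-1) = 2 + 1 = 3)
L(R) = 6*R (L(R) = (R + R)*3 = (2*R)*3 = 6*R)
Z = 0
Z*(-10/9 + L(0)) = 0*(-10/9 + 6*0) = 0*(-10*⅑ + 0) = 0*(-10/9 + 0) = 0*(-10/9) = 0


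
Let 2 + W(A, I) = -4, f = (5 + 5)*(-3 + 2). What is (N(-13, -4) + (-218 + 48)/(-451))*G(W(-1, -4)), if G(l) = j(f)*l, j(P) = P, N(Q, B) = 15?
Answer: 416100/451 ≈ 922.62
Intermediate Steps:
f = -10 (f = 10*(-1) = -10)
W(A, I) = -6 (W(A, I) = -2 - 4 = -6)
G(l) = -10*l
(N(-13, -4) + (-218 + 48)/(-451))*G(W(-1, -4)) = (15 + (-218 + 48)/(-451))*(-10*(-6)) = (15 - 170*(-1/451))*60 = (15 + 170/451)*60 = (6935/451)*60 = 416100/451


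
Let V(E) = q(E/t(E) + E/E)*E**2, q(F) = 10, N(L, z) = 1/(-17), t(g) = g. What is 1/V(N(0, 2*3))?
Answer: 289/10 ≈ 28.900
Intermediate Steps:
N(L, z) = -1/17 (N(L, z) = 1*(-1/17) = -1/17)
V(E) = 10*E**2
1/V(N(0, 2*3)) = 1/(10*(-1/17)**2) = 1/(10*(1/289)) = 1/(10/289) = 289/10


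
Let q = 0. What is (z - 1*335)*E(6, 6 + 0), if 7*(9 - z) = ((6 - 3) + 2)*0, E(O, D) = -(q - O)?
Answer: -1956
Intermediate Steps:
E(O, D) = O (E(O, D) = -(0 - O) = -(-1)*O = O)
z = 9 (z = 9 - ((6 - 3) + 2)*0/7 = 9 - (3 + 2)*0/7 = 9 - 5*0/7 = 9 - ⅐*0 = 9 + 0 = 9)
(z - 1*335)*E(6, 6 + 0) = (9 - 1*335)*6 = (9 - 335)*6 = -326*6 = -1956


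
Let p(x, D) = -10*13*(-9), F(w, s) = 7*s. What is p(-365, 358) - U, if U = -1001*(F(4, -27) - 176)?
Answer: -364195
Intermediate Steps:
p(x, D) = 1170 (p(x, D) = -130*(-9) = 1170)
U = 365365 (U = -1001*(7*(-27) - 176) = -1001*(-189 - 176) = -1001*(-365) = 365365)
p(-365, 358) - U = 1170 - 1*365365 = 1170 - 365365 = -364195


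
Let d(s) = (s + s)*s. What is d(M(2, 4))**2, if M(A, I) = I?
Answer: 1024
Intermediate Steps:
d(s) = 2*s**2 (d(s) = (2*s)*s = 2*s**2)
d(M(2, 4))**2 = (2*4**2)**2 = (2*16)**2 = 32**2 = 1024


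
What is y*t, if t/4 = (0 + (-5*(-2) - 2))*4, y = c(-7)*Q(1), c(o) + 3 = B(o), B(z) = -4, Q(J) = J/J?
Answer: -896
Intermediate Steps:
Q(J) = 1
c(o) = -7 (c(o) = -3 - 4 = -7)
y = -7 (y = -7*1 = -7)
t = 128 (t = 4*((0 + (-5*(-2) - 2))*4) = 4*((0 + (10 - 2))*4) = 4*((0 + 8)*4) = 4*(8*4) = 4*32 = 128)
y*t = -7*128 = -896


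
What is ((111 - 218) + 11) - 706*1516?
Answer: -1070392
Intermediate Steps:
((111 - 218) + 11) - 706*1516 = (-107 + 11) - 1070296 = -96 - 1070296 = -1070392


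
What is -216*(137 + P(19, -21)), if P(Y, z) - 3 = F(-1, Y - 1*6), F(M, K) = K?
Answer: -33048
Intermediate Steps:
P(Y, z) = -3 + Y (P(Y, z) = 3 + (Y - 1*6) = 3 + (Y - 6) = 3 + (-6 + Y) = -3 + Y)
-216*(137 + P(19, -21)) = -216*(137 + (-3 + 19)) = -216*(137 + 16) = -216*153 = -33048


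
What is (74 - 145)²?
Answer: 5041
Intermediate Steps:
(74 - 145)² = (-71)² = 5041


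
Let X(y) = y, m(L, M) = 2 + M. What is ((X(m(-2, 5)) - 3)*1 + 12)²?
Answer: 256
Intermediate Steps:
((X(m(-2, 5)) - 3)*1 + 12)² = (((2 + 5) - 3)*1 + 12)² = ((7 - 3)*1 + 12)² = (4*1 + 12)² = (4 + 12)² = 16² = 256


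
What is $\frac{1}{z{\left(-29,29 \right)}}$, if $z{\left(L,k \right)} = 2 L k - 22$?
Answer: $- \frac{1}{1704} \approx -0.00058685$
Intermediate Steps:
$z{\left(L,k \right)} = -22 + 2 L k$ ($z{\left(L,k \right)} = 2 L k - 22 = -22 + 2 L k$)
$\frac{1}{z{\left(-29,29 \right)}} = \frac{1}{-22 + 2 \left(-29\right) 29} = \frac{1}{-22 - 1682} = \frac{1}{-1704} = - \frac{1}{1704}$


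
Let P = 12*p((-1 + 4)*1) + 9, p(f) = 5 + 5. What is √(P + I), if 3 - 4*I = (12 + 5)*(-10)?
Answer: √689/2 ≈ 13.124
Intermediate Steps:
p(f) = 10
P = 129 (P = 12*10 + 9 = 120 + 9 = 129)
I = 173/4 (I = ¾ - (12 + 5)*(-10)/4 = ¾ - 17*(-10)/4 = ¾ - ¼*(-170) = ¾ + 85/2 = 173/4 ≈ 43.250)
√(P + I) = √(129 + 173/4) = √(689/4) = √689/2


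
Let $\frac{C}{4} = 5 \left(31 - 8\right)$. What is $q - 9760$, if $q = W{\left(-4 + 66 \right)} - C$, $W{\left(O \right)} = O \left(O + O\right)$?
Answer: $-2532$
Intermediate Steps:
$C = 460$ ($C = 4 \cdot 5 \left(31 - 8\right) = 4 \cdot 5 \cdot 23 = 4 \cdot 115 = 460$)
$W{\left(O \right)} = 2 O^{2}$ ($W{\left(O \right)} = O 2 O = 2 O^{2}$)
$q = 7228$ ($q = 2 \left(-4 + 66\right)^{2} - 460 = 2 \cdot 62^{2} - 460 = 2 \cdot 3844 - 460 = 7688 - 460 = 7228$)
$q - 9760 = 7228 - 9760 = -2532$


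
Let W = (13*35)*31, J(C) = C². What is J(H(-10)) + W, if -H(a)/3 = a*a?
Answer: 104105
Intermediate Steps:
H(a) = -3*a² (H(a) = -3*a*a = -3*a²)
W = 14105 (W = 455*31 = 14105)
J(H(-10)) + W = (-3*(-10)²)² + 14105 = (-3*100)² + 14105 = (-300)² + 14105 = 90000 + 14105 = 104105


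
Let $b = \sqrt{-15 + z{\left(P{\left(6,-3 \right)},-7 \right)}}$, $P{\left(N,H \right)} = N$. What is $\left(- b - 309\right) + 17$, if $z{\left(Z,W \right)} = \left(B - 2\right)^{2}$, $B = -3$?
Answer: $-292 - \sqrt{10} \approx -295.16$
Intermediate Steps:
$z{\left(Z,W \right)} = 25$ ($z{\left(Z,W \right)} = \left(-3 - 2\right)^{2} = \left(-5\right)^{2} = 25$)
$b = \sqrt{10}$ ($b = \sqrt{-15 + 25} = \sqrt{10} \approx 3.1623$)
$\left(- b - 309\right) + 17 = \left(- \sqrt{10} - 309\right) + 17 = \left(-309 - \sqrt{10}\right) + 17 = -292 - \sqrt{10}$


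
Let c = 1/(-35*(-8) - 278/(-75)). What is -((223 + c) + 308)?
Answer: -11298693/21278 ≈ -531.00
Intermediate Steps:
c = 75/21278 (c = 1/(280 - 278*(-1/75)) = 1/(280 + 278/75) = 1/(21278/75) = 75/21278 ≈ 0.0035248)
-((223 + c) + 308) = -((223 + 75/21278) + 308) = -(4745069/21278 + 308) = -1*11298693/21278 = -11298693/21278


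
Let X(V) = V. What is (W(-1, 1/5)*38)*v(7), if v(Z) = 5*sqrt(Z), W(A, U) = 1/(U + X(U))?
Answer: 475*sqrt(7) ≈ 1256.7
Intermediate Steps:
W(A, U) = 1/(2*U) (W(A, U) = 1/(U + U) = 1/(2*U))
(W(-1, 1/5)*38)*v(7) = ((1/(2*(1/5)))*38)*(5*sqrt(7)) = (((1/2)*5)*38)*(5*sqrt(7)) = ((5/2)*38)*(5*sqrt(7)) = 95*(5*sqrt(7)) = 475*sqrt(7)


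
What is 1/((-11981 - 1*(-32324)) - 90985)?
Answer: -1/70642 ≈ -1.4156e-5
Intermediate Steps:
1/((-11981 - 1*(-32324)) - 90985) = 1/((-11981 + 32324) - 90985) = 1/(20343 - 90985) = 1/(-70642) = -1/70642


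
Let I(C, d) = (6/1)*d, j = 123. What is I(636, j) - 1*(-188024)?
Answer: 188762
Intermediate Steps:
I(C, d) = 6*d (I(C, d) = (1*6)*d = 6*d)
I(636, j) - 1*(-188024) = 6*123 - 1*(-188024) = 738 + 188024 = 188762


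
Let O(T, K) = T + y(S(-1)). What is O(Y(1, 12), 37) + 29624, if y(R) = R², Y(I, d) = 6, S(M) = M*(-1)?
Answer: 29631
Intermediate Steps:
S(M) = -M
O(T, K) = 1 + T (O(T, K) = T + (-1*(-1))² = T + 1² = T + 1 = 1 + T)
O(Y(1, 12), 37) + 29624 = (1 + 6) + 29624 = 7 + 29624 = 29631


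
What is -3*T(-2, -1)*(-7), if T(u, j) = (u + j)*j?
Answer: 63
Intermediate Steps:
T(u, j) = j*(j + u) (T(u, j) = (j + u)*j = j*(j + u))
-3*T(-2, -1)*(-7) = -(-3)*(-1 - 2)*(-7) = -(-3)*(-3)*(-7) = -3*3*(-7) = -9*(-7) = 63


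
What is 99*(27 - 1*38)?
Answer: -1089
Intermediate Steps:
99*(27 - 1*38) = 99*(27 - 38) = 99*(-11) = -1089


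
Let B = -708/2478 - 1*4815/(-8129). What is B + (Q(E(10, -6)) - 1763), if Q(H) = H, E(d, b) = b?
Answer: -100643960/56903 ≈ -1768.7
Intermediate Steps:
B = 17447/56903 (B = -708*1/2478 - 4815*(-1/8129) = -2/7 + 4815/8129 = 17447/56903 ≈ 0.30661)
B + (Q(E(10, -6)) - 1763) = 17447/56903 + (-6 - 1763) = 17447/56903 - 1769 = -100643960/56903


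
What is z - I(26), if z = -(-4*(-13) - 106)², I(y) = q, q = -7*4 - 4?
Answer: -2884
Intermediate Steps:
q = -32 (q = -28 - 4 = -32)
I(y) = -32
z = -2916 (z = -(52 - 106)² = -1*(-54)² = -1*2916 = -2916)
z - I(26) = -2916 - 1*(-32) = -2916 + 32 = -2884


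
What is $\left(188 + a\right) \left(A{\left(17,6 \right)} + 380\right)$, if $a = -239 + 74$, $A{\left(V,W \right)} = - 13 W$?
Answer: $6946$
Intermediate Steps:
$a = -165$
$\left(188 + a\right) \left(A{\left(17,6 \right)} + 380\right) = \left(188 - 165\right) \left(\left(-13\right) 6 + 380\right) = 23 \left(-78 + 380\right) = 23 \cdot 302 = 6946$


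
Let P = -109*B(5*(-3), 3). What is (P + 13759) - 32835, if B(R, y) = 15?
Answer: -20711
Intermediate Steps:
P = -1635 (P = -109*15 = -1635)
(P + 13759) - 32835 = (-1635 + 13759) - 32835 = 12124 - 32835 = -20711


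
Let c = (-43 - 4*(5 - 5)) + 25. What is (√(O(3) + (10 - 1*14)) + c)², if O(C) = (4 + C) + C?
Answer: (18 - √6)² ≈ 241.82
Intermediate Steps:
O(C) = 4 + 2*C
c = -18 (c = (-43 - 4*0) + 25 = (-43 + 0) + 25 = -43 + 25 = -18)
(√(O(3) + (10 - 1*14)) + c)² = (√((4 + 2*3) + (10 - 1*14)) - 18)² = (√((4 + 6) + (10 - 14)) - 18)² = (√(10 - 4) - 18)² = (√6 - 18)² = (-18 + √6)²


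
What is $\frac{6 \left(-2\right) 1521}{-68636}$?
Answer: $\frac{4563}{17159} \approx 0.26592$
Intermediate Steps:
$\frac{6 \left(-2\right) 1521}{-68636} = \left(-12\right) 1521 \left(- \frac{1}{68636}\right) = \left(-18252\right) \left(- \frac{1}{68636}\right) = \frac{4563}{17159}$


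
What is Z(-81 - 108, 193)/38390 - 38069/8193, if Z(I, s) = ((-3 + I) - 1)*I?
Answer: -1162612849/314529270 ≈ -3.6964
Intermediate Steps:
Z(I, s) = I*(-4 + I) (Z(I, s) = (-4 + I)*I = I*(-4 + I))
Z(-81 - 108, 193)/38390 - 38069/8193 = ((-81 - 108)*(-4 + (-81 - 108)))/38390 - 38069/8193 = -189*(-4 - 189)*(1/38390) - 38069*1/8193 = -189*(-193)*(1/38390) - 38069/8193 = 36477*(1/38390) - 38069/8193 = 36477/38390 - 38069/8193 = -1162612849/314529270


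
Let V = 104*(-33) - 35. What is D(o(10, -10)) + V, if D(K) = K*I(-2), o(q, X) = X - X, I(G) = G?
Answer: -3467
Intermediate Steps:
o(q, X) = 0
D(K) = -2*K (D(K) = K*(-2) = -2*K)
V = -3467 (V = -3432 - 35 = -3467)
D(o(10, -10)) + V = -2*0 - 3467 = 0 - 3467 = -3467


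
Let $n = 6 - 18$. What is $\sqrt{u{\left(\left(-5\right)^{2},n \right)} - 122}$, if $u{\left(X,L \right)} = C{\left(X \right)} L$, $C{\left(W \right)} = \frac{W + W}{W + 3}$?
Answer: $\frac{2 i \sqrt{1757}}{7} \approx 11.976 i$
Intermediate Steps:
$C{\left(W \right)} = \frac{2 W}{3 + W}$
$n = -12$ ($n = 6 - 18 = -12$)
$u{\left(X,L \right)} = \frac{2 L X}{3 + X}$ ($u{\left(X,L \right)} = \frac{2 X}{3 + X} L = \frac{2 L X}{3 + X}$)
$\sqrt{u{\left(\left(-5\right)^{2},n \right)} - 122} = \sqrt{2 \left(-12\right) \left(-5\right)^{2} \frac{1}{3 + \left(-5\right)^{2}} - 122} = \sqrt{2 \left(-12\right) 25 \frac{1}{3 + 25} - 122} = \sqrt{2 \left(-12\right) 25 \cdot \frac{1}{28} - 122} = \sqrt{- \frac{150}{7} - 122} = \sqrt{- \frac{1004}{7}} = \frac{2 i \sqrt{1757}}{7}$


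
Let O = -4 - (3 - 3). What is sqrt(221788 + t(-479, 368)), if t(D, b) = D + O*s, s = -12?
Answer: sqrt(221357) ≈ 470.49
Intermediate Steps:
O = -4 (O = -4 - 1*0 = -4 + 0 = -4)
t(D, b) = 48 + D (t(D, b) = D - 4*(-12) = D + 48 = 48 + D)
sqrt(221788 + t(-479, 368)) = sqrt(221788 + (48 - 479)) = sqrt(221788 - 431) = sqrt(221357)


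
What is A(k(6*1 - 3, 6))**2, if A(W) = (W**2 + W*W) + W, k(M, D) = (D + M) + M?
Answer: 90000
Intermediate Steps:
k(M, D) = D + 2*M
A(W) = W + 2*W**2 (A(W) = (W**2 + W**2) + W = 2*W**2 + W = W + 2*W**2)
A(k(6*1 - 3, 6))**2 = ((6 + 2*(6*1 - 3))*(1 + 2*(6 + 2*(6*1 - 3))))**2 = ((6 + 2*(6 - 3))*(1 + 2*(6 + 2*(6 - 3))))**2 = ((6 + 2*3)*(1 + 2*(6 + 2*3)))**2 = ((6 + 6)*(1 + 2*(6 + 6)))**2 = (12*(1 + 2*12))**2 = (12*(1 + 24))**2 = (12*25)**2 = 300**2 = 90000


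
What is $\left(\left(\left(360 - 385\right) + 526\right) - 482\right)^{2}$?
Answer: $361$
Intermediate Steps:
$\left(\left(\left(360 - 385\right) + 526\right) - 482\right)^{2} = \left(\left(-25 + 526\right) - 482\right)^{2} = \left(501 - 482\right)^{2} = 19^{2} = 361$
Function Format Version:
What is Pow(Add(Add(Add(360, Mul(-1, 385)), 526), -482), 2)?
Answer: 361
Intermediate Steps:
Pow(Add(Add(Add(360, Mul(-1, 385)), 526), -482), 2) = Pow(Add(Add(Add(360, -385), 526), -482), 2) = Pow(Add(Add(-25, 526), -482), 2) = Pow(Add(501, -482), 2) = Pow(19, 2) = 361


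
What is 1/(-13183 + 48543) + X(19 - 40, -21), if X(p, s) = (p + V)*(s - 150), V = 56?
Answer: -211629599/35360 ≈ -5985.0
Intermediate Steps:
X(p, s) = (-150 + s)*(56 + p) (X(p, s) = (p + 56)*(s - 150) = (56 + p)*(-150 + s) = (-150 + s)*(56 + p))
1/(-13183 + 48543) + X(19 - 40, -21) = 1/(-13183 + 48543) + (-8400 - 150*(19 - 40) + 56*(-21) + (19 - 40)*(-21)) = 1/35360 + (-8400 - 150*(-21) - 1176 - 21*(-21)) = 1/35360 + (-8400 + 3150 - 1176 + 441) = 1/35360 - 5985 = -211629599/35360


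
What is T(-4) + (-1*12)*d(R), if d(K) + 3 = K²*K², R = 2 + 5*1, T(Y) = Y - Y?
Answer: -28776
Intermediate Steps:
T(Y) = 0
R = 7 (R = 2 + 5 = 7)
d(K) = -3 + K⁴ (d(K) = -3 + K²*K² = -3 + K⁴)
T(-4) + (-1*12)*d(R) = 0 + (-1*12)*(-3 + 7⁴) = 0 - 12*(-3 + 2401) = 0 - 12*2398 = 0 - 28776 = -28776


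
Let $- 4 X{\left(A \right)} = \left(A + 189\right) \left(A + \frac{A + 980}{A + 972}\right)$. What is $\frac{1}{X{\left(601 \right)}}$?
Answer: $- \frac{1573}{187023415} \approx -8.4107 \cdot 10^{-6}$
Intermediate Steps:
$X{\left(A \right)} = - \frac{\left(189 + A\right) \left(A + \frac{980 + A}{972 + A}\right)}{4}$ ($X{\left(A \right)} = - \frac{\left(A + 189\right) \left(A + \frac{A + 980}{A + 972}\right)}{4} = - \frac{\left(189 + A\right) \left(A + \frac{980 + A}{972 + A}\right)}{4}$)
$\frac{1}{X{\left(601 \right)}} = \frac{1}{\frac{1}{4} \frac{1}{972 + 601} \left(-185220 - 601^{3} - 111111077 - 1162 \cdot 601^{2}\right)} = \frac{1}{\frac{1}{4} \cdot \frac{1}{1573} \left(-185220 - 217081801 - 111111077 - 419715562\right)} = \frac{1}{\frac{1}{4} \cdot \frac{1}{1573} \left(-748093660\right)} = \frac{1}{- \frac{187023415}{1573}} = - \frac{1573}{187023415}$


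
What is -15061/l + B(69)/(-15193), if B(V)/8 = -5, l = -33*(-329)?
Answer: -228387493/164950401 ≈ -1.3846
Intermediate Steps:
l = 10857
B(V) = -40 (B(V) = 8*(-5) = -40)
-15061/l + B(69)/(-15193) = -15061/10857 - 40/(-15193) = -15061*1/10857 - 40*(-1/15193) = -15061/10857 + 40/15193 = -228387493/164950401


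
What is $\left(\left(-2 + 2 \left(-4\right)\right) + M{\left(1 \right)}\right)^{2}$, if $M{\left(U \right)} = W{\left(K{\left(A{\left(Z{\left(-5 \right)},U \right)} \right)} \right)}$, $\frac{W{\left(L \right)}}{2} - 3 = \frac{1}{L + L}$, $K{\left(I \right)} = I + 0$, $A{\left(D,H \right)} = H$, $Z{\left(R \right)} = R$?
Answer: $9$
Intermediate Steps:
$K{\left(I \right)} = I$
$W{\left(L \right)} = 6 + \frac{1}{L}$ ($W{\left(L \right)} = 6 + \frac{2}{L + L} = 6 + \frac{2}{2 L} = 6 + 2 \frac{1}{2 L} = 6 + \frac{1}{L}$)
$M{\left(U \right)} = 6 + \frac{1}{U}$
$\left(\left(-2 + 2 \left(-4\right)\right) + M{\left(1 \right)}\right)^{2} = \left(\left(-2 + 2 \left(-4\right)\right) + \left(6 + 1^{-1}\right)\right)^{2} = \left(\left(-2 - 8\right) + \left(6 + 1\right)\right)^{2} = \left(-10 + 7\right)^{2} = \left(-3\right)^{2} = 9$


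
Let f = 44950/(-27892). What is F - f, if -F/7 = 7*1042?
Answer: -712032393/13946 ≈ -51056.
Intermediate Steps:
f = -22475/13946 (f = 44950*(-1/27892) = -22475/13946 ≈ -1.6116)
F = -51058 (F = -49*1042 = -7*7294 = -51058)
F - f = -51058 - 1*(-22475/13946) = -51058 + 22475/13946 = -712032393/13946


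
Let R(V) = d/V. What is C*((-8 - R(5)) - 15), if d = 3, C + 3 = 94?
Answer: -10738/5 ≈ -2147.6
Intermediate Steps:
C = 91 (C = -3 + 94 = 91)
R(V) = 3/V
C*((-8 - R(5)) - 15) = 91*((-8 - 3/5) - 15) = 91*((-8 - 1*⅗) - 15) = 91*((-8 - ⅗) - 15) = 91*(-43/5 - 15) = 91*(-118/5) = -10738/5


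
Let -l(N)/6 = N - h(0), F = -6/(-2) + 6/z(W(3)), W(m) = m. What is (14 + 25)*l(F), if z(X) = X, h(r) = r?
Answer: -1170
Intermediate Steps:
F = 5 (F = -6/(-2) + 6/3 = -6*(-½) + 6*(⅓) = 3 + 2 = 5)
l(N) = -6*N (l(N) = -6*(N - 1*0) = -6*(N + 0) = -6*N)
(14 + 25)*l(F) = (14 + 25)*(-6*5) = 39*(-30) = -1170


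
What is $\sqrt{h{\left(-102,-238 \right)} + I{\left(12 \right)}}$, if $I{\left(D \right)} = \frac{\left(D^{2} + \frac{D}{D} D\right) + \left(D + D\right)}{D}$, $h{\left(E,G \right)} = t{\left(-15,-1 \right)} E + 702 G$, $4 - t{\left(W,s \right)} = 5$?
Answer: $3 i \sqrt{18551} \approx 408.61 i$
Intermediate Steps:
$t{\left(W,s \right)} = -1$ ($t{\left(W,s \right)} = 4 - 5 = -1$)
$h{\left(E,G \right)} = - E + 702 G$
$I{\left(D \right)} = \frac{D^{2} + 3 D}{D}$ ($I{\left(D \right)} = \frac{\left(D^{2} + 1 D\right) + 2 D}{D} = \frac{\left(D^{2} + D\right) + 2 D}{D} = \frac{\left(D + D^{2}\right) + 2 D}{D} = \frac{D^{2} + 3 D}{D}$)
$\sqrt{h{\left(-102,-238 \right)} + I{\left(12 \right)}} = \sqrt{\left(\left(-1\right) \left(-102\right) + 702 \left(-238\right)\right) + \left(3 + 12\right)} = \sqrt{\left(102 - 167076\right) + 15} = \sqrt{-166974 + 15} = \sqrt{-166959} = 3 i \sqrt{18551}$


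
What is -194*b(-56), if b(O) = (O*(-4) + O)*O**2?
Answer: -102208512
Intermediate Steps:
b(O) = -3*O**3 (b(O) = (-4*O + O)*O**2 = (-3*O)*O**2 = -3*O**3)
-194*b(-56) = -(-582)*(-56)**3 = -(-582)*(-175616) = -194*526848 = -102208512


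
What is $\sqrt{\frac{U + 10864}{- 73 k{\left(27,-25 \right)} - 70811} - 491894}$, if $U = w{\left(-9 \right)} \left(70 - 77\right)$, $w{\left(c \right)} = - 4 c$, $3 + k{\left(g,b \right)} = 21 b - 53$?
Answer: $\frac{2 i \sqrt{24792903050547}}{14199} \approx 701.35 i$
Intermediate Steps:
$k{\left(g,b \right)} = -56 + 21 b$ ($k{\left(g,b \right)} = -3 + \left(21 b - 53\right) = -3 + \left(-53 + 21 b\right) = -56 + 21 b$)
$U = -252$ ($U = \left(-4\right) \left(-9\right) \left(70 - 77\right) = 36 \left(-7\right) = -252$)
$\sqrt{\frac{U + 10864}{- 73 k{\left(27,-25 \right)} - 70811} - 491894} = \sqrt{\frac{-252 + 10864}{- 73 \left(-56 + 21 \left(-25\right)\right) - 70811} - 491894} = \sqrt{\frac{10612}{- 73 \left(-56 - 525\right) - 70811} - 491894} = \sqrt{\frac{10612}{\left(-73\right) \left(-581\right) - 70811} - 491894} = \sqrt{\frac{10612}{42413 - 70811} - 491894} = \sqrt{\frac{10612}{-28398} - 491894} = \sqrt{10612 \left(- \frac{1}{28398}\right) - 491894} = \sqrt{- \frac{5306}{14199} - 491894} = \sqrt{- \frac{6984408212}{14199}} = \frac{2 i \sqrt{24792903050547}}{14199}$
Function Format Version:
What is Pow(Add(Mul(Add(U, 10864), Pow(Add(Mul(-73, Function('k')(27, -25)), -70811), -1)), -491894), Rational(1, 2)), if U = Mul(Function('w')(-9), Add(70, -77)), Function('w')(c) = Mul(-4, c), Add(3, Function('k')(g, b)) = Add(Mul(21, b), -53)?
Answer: Mul(Rational(2, 14199), I, Pow(24792903050547, Rational(1, 2))) ≈ Mul(701.35, I)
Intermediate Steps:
Function('k')(g, b) = Add(-56, Mul(21, b)) (Function('k')(g, b) = Add(-3, Add(Mul(21, b), -53)) = Add(-3, Add(-53, Mul(21, b))) = Add(-56, Mul(21, b)))
U = -252 (U = Mul(Mul(-4, -9), Add(70, -77)) = Mul(36, -7) = -252)
Pow(Add(Mul(Add(U, 10864), Pow(Add(Mul(-73, Function('k')(27, -25)), -70811), -1)), -491894), Rational(1, 2)) = Pow(Add(Mul(Add(-252, 10864), Pow(Add(Mul(-73, Add(-56, Mul(21, -25))), -70811), -1)), -491894), Rational(1, 2)) = Pow(Add(Mul(10612, Pow(Add(Mul(-73, Add(-56, -525)), -70811), -1)), -491894), Rational(1, 2)) = Pow(Add(Mul(10612, Pow(Add(Mul(-73, -581), -70811), -1)), -491894), Rational(1, 2)) = Pow(Add(Mul(10612, Pow(Add(42413, -70811), -1)), -491894), Rational(1, 2)) = Pow(Add(Mul(10612, Pow(-28398, -1)), -491894), Rational(1, 2)) = Pow(Add(Mul(10612, Rational(-1, 28398)), -491894), Rational(1, 2)) = Pow(Add(Rational(-5306, 14199), -491894), Rational(1, 2)) = Pow(Rational(-6984408212, 14199), Rational(1, 2)) = Mul(Rational(2, 14199), I, Pow(24792903050547, Rational(1, 2)))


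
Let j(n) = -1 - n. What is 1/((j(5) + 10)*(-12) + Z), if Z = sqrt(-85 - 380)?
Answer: -16/923 - I*sqrt(465)/2769 ≈ -0.017335 - 0.0077876*I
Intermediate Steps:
Z = I*sqrt(465) (Z = sqrt(-465) = I*sqrt(465) ≈ 21.564*I)
1/((j(5) + 10)*(-12) + Z) = 1/(((-1 - 1*5) + 10)*(-12) + I*sqrt(465)) = 1/(((-1 - 5) + 10)*(-12) + I*sqrt(465)) = 1/((-6 + 10)*(-12) + I*sqrt(465)) = 1/(4*(-12) + I*sqrt(465)) = 1/(-48 + I*sqrt(465))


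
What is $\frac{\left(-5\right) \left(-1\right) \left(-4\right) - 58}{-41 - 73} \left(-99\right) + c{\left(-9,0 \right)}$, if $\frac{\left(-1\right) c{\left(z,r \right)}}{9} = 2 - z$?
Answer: $- \frac{3168}{19} \approx -166.74$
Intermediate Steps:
$c{\left(z,r \right)} = -18 + 9 z$ ($c{\left(z,r \right)} = - 9 \left(2 - z\right) = -18 + 9 z$)
$\frac{\left(-5\right) \left(-1\right) \left(-4\right) - 58}{-41 - 73} \left(-99\right) + c{\left(-9,0 \right)} = \frac{\left(-5\right) \left(-1\right) \left(-4\right) - 58}{-41 - 73} \left(-99\right) + \left(-18 + 9 \left(-9\right)\right) = \frac{5 \left(-4\right) - 58}{-114} \left(-99\right) - 99 = \left(-20 - 58\right) \left(- \frac{1}{114}\right) \left(-99\right) - 99 = \left(-78\right) \left(- \frac{1}{114}\right) \left(-99\right) - 99 = \frac{13}{19} \left(-99\right) - 99 = - \frac{1287}{19} - 99 = - \frac{3168}{19}$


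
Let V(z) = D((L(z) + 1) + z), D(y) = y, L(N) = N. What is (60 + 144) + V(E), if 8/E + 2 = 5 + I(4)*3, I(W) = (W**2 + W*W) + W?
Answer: 22771/111 ≈ 205.14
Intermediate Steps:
I(W) = W + 2*W**2 (I(W) = (W**2 + W**2) + W = 2*W**2 + W = W + 2*W**2)
E = 8/111 (E = 8/(-2 + (5 + (4*(1 + 2*4))*3)) = 8/(-2 + (5 + (4*(1 + 8))*3)) = 8/(-2 + (5 + (4*9)*3)) = 8/(-2 + (5 + 36*3)) = 8/(-2 + (5 + 108)) = 8/(-2 + 113) = 8/111 ≈ 0.072072)
V(z) = 1 + 2*z (V(z) = (z + 1) + z = (1 + z) + z = 1 + 2*z)
(60 + 144) + V(E) = (60 + 144) + (1 + 2*(8/111)) = 204 + (1 + 16/111) = 204 + 127/111 = 22771/111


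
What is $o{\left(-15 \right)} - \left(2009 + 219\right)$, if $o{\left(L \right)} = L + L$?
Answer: $-2258$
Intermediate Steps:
$o{\left(L \right)} = 2 L$
$o{\left(-15 \right)} - \left(2009 + 219\right) = 2 \left(-15\right) - \left(2009 + 219\right) = -30 - 2228 = -2258$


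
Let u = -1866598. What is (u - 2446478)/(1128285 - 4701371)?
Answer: 2156538/1786543 ≈ 1.2071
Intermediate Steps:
(u - 2446478)/(1128285 - 4701371) = (-1866598 - 2446478)/(1128285 - 4701371) = -4313076/(-3573086) = -4313076*(-1/3573086) = 2156538/1786543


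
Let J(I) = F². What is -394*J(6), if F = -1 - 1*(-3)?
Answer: -1576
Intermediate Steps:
F = 2 (F = -1 + 3 = 2)
J(I) = 4 (J(I) = 2² = 4)
-394*J(6) = -394*4 = -1576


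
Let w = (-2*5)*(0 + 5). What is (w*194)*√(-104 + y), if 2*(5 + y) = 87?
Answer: -4850*I*√262 ≈ -78504.0*I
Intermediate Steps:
y = 77/2 (y = -5 + (½)*87 = -5 + 87/2 = 77/2 ≈ 38.500)
w = -50 (w = -10*5 = -50)
(w*194)*√(-104 + y) = (-50*194)*√(-104 + 77/2) = -4850*I*√262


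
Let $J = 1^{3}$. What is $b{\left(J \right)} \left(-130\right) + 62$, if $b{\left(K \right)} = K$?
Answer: $-68$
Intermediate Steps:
$J = 1$
$b{\left(J \right)} \left(-130\right) + 62 = 1 \left(-130\right) + 62 = -130 + 62 = -68$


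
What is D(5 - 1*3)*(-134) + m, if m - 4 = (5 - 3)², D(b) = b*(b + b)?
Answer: -1064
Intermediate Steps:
D(b) = 2*b² (D(b) = b*(2*b) = 2*b²)
m = 8 (m = 4 + (5 - 3)² = 4 + 2² = 4 + 4 = 8)
D(5 - 1*3)*(-134) + m = (2*(5 - 1*3)²)*(-134) + 8 = (2*(5 - 3)²)*(-134) + 8 = (2*2²)*(-134) + 8 = (2*4)*(-134) + 8 = 8*(-134) + 8 = -1072 + 8 = -1064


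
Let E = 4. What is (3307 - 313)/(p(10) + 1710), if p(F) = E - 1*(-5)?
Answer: 998/573 ≈ 1.7417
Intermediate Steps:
p(F) = 9 (p(F) = 4 - 1*(-5) = 4 + 5 = 9)
(3307 - 313)/(p(10) + 1710) = (3307 - 313)/(9 + 1710) = 2994/1719 = 2994*(1/1719) = 998/573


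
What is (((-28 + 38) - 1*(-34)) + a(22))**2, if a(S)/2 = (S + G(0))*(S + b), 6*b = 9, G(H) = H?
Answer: 1162084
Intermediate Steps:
b = 3/2 (b = (1/6)*9 = 3/2 ≈ 1.5000)
a(S) = 2*S*(3/2 + S) (a(S) = 2*((S + 0)*(S + 3/2)) = 2*(S*(3/2 + S)) = 2*S*(3/2 + S))
(((-28 + 38) - 1*(-34)) + a(22))**2 = (((-28 + 38) - 1*(-34)) + 22*(3 + 2*22))**2 = ((10 + 34) + 22*(3 + 44))**2 = (44 + 22*47)**2 = (44 + 1034)**2 = 1078**2 = 1162084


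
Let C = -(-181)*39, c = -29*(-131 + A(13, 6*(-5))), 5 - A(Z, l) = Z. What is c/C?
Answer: 4031/7059 ≈ 0.57104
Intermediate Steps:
A(Z, l) = 5 - Z
c = 4031 (c = -29*(-131 + (5 - 1*13)) = -29*(-131 + (5 - 13)) = -29*(-131 - 8) = -29*(-139) = 4031)
C = 7059 (C = -181*(-39) = 7059)
c/C = 4031/7059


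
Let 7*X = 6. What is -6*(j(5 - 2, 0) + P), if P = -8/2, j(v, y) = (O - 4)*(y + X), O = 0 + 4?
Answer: 24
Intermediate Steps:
X = 6/7 (X = (1/7)*6 = 6/7 ≈ 0.85714)
O = 4
j(v, y) = 0 (j(v, y) = (4 - 4)*(y + 6/7) = 0*(6/7 + y) = 0)
P = -4 (P = -8*1/2 = -4)
-6*(j(5 - 2, 0) + P) = -6*(0 - 4) = -6*(-4) = 24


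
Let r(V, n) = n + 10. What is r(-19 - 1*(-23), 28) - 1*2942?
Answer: -2904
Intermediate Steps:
r(V, n) = 10 + n
r(-19 - 1*(-23), 28) - 1*2942 = (10 + 28) - 1*2942 = 38 - 2942 = -2904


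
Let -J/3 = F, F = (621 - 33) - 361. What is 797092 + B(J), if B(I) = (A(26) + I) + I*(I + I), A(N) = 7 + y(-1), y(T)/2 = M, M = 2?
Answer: 1723944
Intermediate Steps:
F = 227 (F = 588 - 361 = 227)
J = -681 (J = -3*227 = -681)
y(T) = 4 (y(T) = 2*2 = 4)
A(N) = 11 (A(N) = 7 + 4 = 11)
B(I) = 11 + I + 2*I² (B(I) = (11 + I) + I*(I + I) = (11 + I) + I*(2*I) = (11 + I) + 2*I² = 11 + I + 2*I²)
797092 + B(J) = 797092 + (11 - 681 + 2*(-681)²) = 797092 + (11 - 681 + 2*463761) = 797092 + (11 - 681 + 927522) = 797092 + 926852 = 1723944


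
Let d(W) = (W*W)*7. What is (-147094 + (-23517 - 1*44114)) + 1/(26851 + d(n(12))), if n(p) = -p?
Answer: -5982023774/27859 ≈ -2.1473e+5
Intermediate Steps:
d(W) = 7*W² (d(W) = W²*7 = 7*W²)
(-147094 + (-23517 - 1*44114)) + 1/(26851 + d(n(12))) = (-147094 + (-23517 - 1*44114)) + 1/(26851 + 7*(-1*12)²) = (-147094 + (-23517 - 44114)) + 1/(26851 + 7*(-12)²) = (-147094 - 67631) + 1/(26851 + 7*144) = -214725 + 1/(26851 + 1008) = -214725 + 1/27859 = -5982023774/27859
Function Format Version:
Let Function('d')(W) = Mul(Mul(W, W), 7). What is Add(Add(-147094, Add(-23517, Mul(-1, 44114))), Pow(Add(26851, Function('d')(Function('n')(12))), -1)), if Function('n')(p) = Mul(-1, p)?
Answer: Rational(-5982023774, 27859) ≈ -2.1473e+5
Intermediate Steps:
Function('d')(W) = Mul(7, Pow(W, 2)) (Function('d')(W) = Mul(Pow(W, 2), 7) = Mul(7, Pow(W, 2)))
Add(Add(-147094, Add(-23517, Mul(-1, 44114))), Pow(Add(26851, Function('d')(Function('n')(12))), -1)) = Add(Add(-147094, Add(-23517, Mul(-1, 44114))), Pow(Add(26851, Mul(7, Pow(Mul(-1, 12), 2))), -1)) = Add(Add(-147094, Add(-23517, -44114)), Pow(Add(26851, Mul(7, Pow(-12, 2))), -1)) = Add(Add(-147094, -67631), Pow(Add(26851, Mul(7, 144)), -1)) = Add(-214725, Pow(Add(26851, 1008), -1)) = Add(-214725, Pow(27859, -1)) = Add(-214725, Rational(1, 27859)) = Rational(-5982023774, 27859)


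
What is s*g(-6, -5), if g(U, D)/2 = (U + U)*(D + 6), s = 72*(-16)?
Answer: 27648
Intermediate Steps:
s = -1152
g(U, D) = 4*U*(6 + D) (g(U, D) = 2*((U + U)*(D + 6)) = 2*((2*U)*(6 + D)) = 2*(2*U*(6 + D)) = 4*U*(6 + D))
s*g(-6, -5) = -4608*(-6)*(6 - 5) = -4608*(-6) = -1152*(-24) = 27648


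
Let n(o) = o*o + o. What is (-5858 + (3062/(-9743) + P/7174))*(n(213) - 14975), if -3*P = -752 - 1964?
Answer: -18798768871577054/104844423 ≈ -1.7930e+8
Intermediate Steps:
n(o) = o + o² (n(o) = o² + o = o + o²)
P = 2716/3 (P = -(-752 - 1964)/3 = -⅓*(-2716) = 2716/3 ≈ 905.33)
(-5858 + (3062/(-9743) + P/7174))*(n(213) - 14975) = (-5858 + (3062/(-9743) + (2716/3)/7174))*(213*(1 + 213) - 14975) = (-5858 + (3062*(-1/9743) + (2716/3)*(1/7174)))*(213*214 - 14975) = (-5858 + (-3062/9743 + 1358/10761))*(45582 - 14975) = (-5858 - 19719188/104844423)*30607 = -614198349122/104844423*30607 = -18798768871577054/104844423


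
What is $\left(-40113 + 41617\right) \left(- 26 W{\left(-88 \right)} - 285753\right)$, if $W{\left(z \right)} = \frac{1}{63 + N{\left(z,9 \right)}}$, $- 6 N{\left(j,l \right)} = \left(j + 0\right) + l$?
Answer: $- \frac{196406272608}{457} \approx -4.2977 \cdot 10^{8}$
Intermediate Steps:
$N{\left(j,l \right)} = - \frac{j}{6} - \frac{l}{6}$ ($N{\left(j,l \right)} = - \frac{\left(j + 0\right) + l}{6} = - \frac{j + l}{6} = - \frac{j}{6} - \frac{l}{6}$)
$W{\left(z \right)} = \frac{1}{\frac{123}{2} - \frac{z}{6}}$ ($W{\left(z \right)} = \frac{1}{63 - \left(\frac{3}{2} + \frac{z}{6}\right)} = \frac{1}{\frac{123}{2} - \frac{z}{6}}$)
$\left(-40113 + 41617\right) \left(- 26 W{\left(-88 \right)} - 285753\right) = \left(-40113 + 41617\right) \left(- 26 \left(- \frac{6}{-369 - 88}\right) - 285753\right) = 1504 \left(- 26 \left(- \frac{6}{-457}\right) - 285753\right) = 1504 \left(- 26 \left(\left(-6\right) \left(- \frac{1}{457}\right)\right) - 285753\right) = 1504 \left(\left(-26\right) \frac{6}{457} - 285753\right) = 1504 \left(- \frac{156}{457} - 285753\right) = 1504 \left(- \frac{130589277}{457}\right) = - \frac{196406272608}{457}$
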